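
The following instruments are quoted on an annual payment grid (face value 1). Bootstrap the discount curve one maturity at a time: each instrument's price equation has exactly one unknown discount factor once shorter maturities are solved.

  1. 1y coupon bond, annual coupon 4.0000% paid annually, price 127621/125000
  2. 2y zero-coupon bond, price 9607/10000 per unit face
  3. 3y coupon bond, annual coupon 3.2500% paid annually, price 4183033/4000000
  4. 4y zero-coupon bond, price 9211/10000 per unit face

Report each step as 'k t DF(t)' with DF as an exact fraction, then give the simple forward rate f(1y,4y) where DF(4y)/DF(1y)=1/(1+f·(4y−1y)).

1 1 9817/10000
2 2 9607/10000
3 3 9517/10000
4 4 9211/10000
f(1y,4y) = ((9817/10000)/(9211/10000) − 1)/(3) = 202/9211 ≈ 2.1930%

step 1 [1y] bond c/1=1/25: DF=(127621/125000 − 1/25·(0))/(1+1/25) = 9817/10000 ≈ 0.981700
step 2 [2y] zero: DF = P = 9607/10000 ≈ 0.960700
step 3 [3y] bond c/1=13/400: DF=(4183033/4000000 − 13/400·(0.981700+0.960700))/(1+13/400) = 9517/10000 ≈ 0.951700
step 4 [4y] zero: DF = P = 9211/10000 ≈ 0.921100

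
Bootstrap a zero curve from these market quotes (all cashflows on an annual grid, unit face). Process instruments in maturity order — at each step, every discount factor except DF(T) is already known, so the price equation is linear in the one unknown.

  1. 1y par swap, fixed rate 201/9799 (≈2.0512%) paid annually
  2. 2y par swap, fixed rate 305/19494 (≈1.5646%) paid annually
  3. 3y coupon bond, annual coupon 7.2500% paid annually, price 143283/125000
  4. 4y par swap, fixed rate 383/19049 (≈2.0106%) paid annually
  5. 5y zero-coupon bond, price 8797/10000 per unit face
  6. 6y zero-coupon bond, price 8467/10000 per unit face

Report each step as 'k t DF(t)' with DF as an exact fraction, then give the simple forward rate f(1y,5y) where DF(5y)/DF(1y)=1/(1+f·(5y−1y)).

1 1 9799/10000
2 2 1939/2000
3 3 937/1000
4 4 4617/5000
5 5 8797/10000
6 6 8467/10000
f(1y,5y) = ((9799/10000)/(8797/10000) − 1)/(4) = 501/17594 ≈ 2.8476%

step 1 [1y] swap r/1=201/9799: DF=(1 − 201/9799·(0))/(1+201/9799) = 9799/10000 ≈ 0.979900
step 2 [2y] swap r/1=305/19494: DF=(1 − 305/19494·(0.979900))/(1+305/19494) = 1939/2000 ≈ 0.969500
step 3 [3y] bond c/1=29/400: DF=(143283/125000 − 29/400·(0.979900+0.969500))/(1+29/400) = 937/1000 ≈ 0.937000
step 4 [4y] swap r/1=383/19049: DF=(1 − 383/19049·(0.979900+0.969500+0.937000))/(1+383/19049) = 4617/5000 ≈ 0.923400
step 5 [5y] zero: DF = P = 8797/10000 ≈ 0.879700
step 6 [6y] zero: DF = P = 8467/10000 ≈ 0.846700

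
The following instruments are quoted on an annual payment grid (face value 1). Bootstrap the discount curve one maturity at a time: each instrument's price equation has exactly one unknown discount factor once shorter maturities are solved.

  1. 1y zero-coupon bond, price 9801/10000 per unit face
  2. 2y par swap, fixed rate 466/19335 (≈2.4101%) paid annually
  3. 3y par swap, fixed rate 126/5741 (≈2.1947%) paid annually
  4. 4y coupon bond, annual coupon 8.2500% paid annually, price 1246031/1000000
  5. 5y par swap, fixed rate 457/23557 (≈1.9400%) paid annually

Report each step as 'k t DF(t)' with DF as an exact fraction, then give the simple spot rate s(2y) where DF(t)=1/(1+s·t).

1 1 9801/10000
2 2 4767/5000
3 3 937/1000
4 4 9323/10000
5 5 4543/5000
s(2y) = (1/(4767/5000) − 1)/(2) = 233/9534 ≈ 2.4439%

step 1 [1y] zero: DF = P = 9801/10000 ≈ 0.980100
step 2 [2y] swap r/1=466/19335: DF=(1 − 466/19335·(0.980100))/(1+466/19335) = 4767/5000 ≈ 0.953400
step 3 [3y] swap r/1=126/5741: DF=(1 − 126/5741·(0.980100+0.953400))/(1+126/5741) = 937/1000 ≈ 0.937000
step 4 [4y] bond c/1=33/400: DF=(1246031/1000000 − 33/400·(0.980100+0.953400+0.937000))/(1+33/400) = 9323/10000 ≈ 0.932300
step 5 [5y] swap r/1=457/23557: DF=(1 − 457/23557·(0.980100+0.953400+0.937000+0.932300))/(1+457/23557) = 4543/5000 ≈ 0.908600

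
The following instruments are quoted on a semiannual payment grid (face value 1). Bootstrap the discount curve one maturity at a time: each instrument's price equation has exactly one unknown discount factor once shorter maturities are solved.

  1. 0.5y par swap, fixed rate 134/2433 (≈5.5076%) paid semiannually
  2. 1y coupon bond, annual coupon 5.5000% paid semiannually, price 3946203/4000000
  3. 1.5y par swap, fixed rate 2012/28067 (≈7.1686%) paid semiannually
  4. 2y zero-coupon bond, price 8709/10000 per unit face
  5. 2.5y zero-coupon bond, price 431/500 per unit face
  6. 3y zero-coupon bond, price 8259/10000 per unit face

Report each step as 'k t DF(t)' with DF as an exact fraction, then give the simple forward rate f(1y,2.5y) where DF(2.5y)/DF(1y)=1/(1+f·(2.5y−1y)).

1 1/2 2433/2500
2 1 9341/10000
3 3/2 4497/5000
4 2 8709/10000
5 5/2 431/500
6 3 8259/10000
f(1y,2.5y) = ((9341/10000)/(431/500) − 1)/(3/2) = 721/12930 ≈ 5.5762%

step 1 [0.5y] swap r/2=67/2433: DF=(1 − 67/2433·(0))/(1+67/2433) = 2433/2500 ≈ 0.973200
step 2 [1y] bond c/2=11/400: DF=(3946203/4000000 − 11/400·(0.973200))/(1+11/400) = 9341/10000 ≈ 0.934100
step 3 [1.5y] swap r/2=1006/28067: DF=(1 − 1006/28067·(0.973200+0.934100))/(1+1006/28067) = 4497/5000 ≈ 0.899400
step 4 [2y] zero: DF = P = 8709/10000 ≈ 0.870900
step 5 [2.5y] zero: DF = P = 431/500 ≈ 0.862000
step 6 [3y] zero: DF = P = 8259/10000 ≈ 0.825900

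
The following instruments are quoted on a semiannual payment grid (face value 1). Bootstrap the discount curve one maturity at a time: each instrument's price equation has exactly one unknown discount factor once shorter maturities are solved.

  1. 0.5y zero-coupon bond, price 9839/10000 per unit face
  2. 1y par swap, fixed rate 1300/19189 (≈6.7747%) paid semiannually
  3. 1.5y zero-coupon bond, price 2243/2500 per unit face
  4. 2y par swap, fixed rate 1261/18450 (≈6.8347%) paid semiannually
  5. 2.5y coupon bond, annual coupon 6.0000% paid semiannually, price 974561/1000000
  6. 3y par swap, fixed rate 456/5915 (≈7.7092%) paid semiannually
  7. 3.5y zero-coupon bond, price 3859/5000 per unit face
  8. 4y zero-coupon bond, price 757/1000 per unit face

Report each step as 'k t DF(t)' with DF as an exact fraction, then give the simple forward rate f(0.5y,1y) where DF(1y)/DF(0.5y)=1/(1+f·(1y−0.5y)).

step 1 [0.5y] zero: DF = P = 9839/10000 ≈ 0.983900
step 2 [1y] swap r/2=650/19189: DF=(1 − 650/19189·(0.983900))/(1+650/19189) = 187/200 ≈ 0.935000
step 3 [1.5y] zero: DF = P = 2243/2500 ≈ 0.897200
step 4 [2y] swap r/2=1261/36900: DF=(1 − 1261/36900·(0.983900+0.935000+0.897200))/(1+1261/36900) = 8739/10000 ≈ 0.873900
step 5 [2.5y] bond c/2=3/100: DF=(974561/1000000 − 3/100·(0.983900+0.935000+0.897200+0.873900))/(1+3/100) = 8387/10000 ≈ 0.838700
step 6 [3y] swap r/2=228/5915: DF=(1 − 228/5915·(0.983900+0.935000+0.897200+0.873900+0.838700))/(1+228/5915) = 1987/2500 ≈ 0.794800
step 7 [3.5y] zero: DF = P = 3859/5000 ≈ 0.771800
step 8 [4y] zero: DF = P = 757/1000 ≈ 0.757000

1 1/2 9839/10000
2 1 187/200
3 3/2 2243/2500
4 2 8739/10000
5 5/2 8387/10000
6 3 1987/2500
7 7/2 3859/5000
8 4 757/1000
f(0.5y,1y) = ((9839/10000)/(187/200) − 1)/(1/2) = 489/4675 ≈ 10.4599%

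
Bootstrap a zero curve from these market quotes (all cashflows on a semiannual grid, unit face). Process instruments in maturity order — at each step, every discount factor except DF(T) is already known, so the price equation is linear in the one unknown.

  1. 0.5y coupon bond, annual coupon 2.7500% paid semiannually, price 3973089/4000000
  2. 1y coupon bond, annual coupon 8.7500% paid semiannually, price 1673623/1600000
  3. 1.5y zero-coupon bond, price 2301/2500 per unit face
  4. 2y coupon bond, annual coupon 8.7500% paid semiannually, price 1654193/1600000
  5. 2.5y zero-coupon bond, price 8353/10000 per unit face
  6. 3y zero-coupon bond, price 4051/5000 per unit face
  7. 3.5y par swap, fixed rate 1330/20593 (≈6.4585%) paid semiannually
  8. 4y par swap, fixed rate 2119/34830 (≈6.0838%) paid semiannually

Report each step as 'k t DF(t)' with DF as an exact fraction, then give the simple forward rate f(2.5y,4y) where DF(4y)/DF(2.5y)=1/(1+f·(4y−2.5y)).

step 1 [0.5y] bond c/2=11/800: DF=(3973089/4000000 − 11/800·(0))/(1+11/800) = 4899/5000 ≈ 0.979800
step 2 [1y] bond c/2=7/160: DF=(1673623/1600000 − 7/160·(0.979800))/(1+7/160) = 9611/10000 ≈ 0.961100
step 3 [1.5y] zero: DF = P = 2301/2500 ≈ 0.920400
step 4 [2y] bond c/2=7/160: DF=(1654193/1600000 − 7/160·(0.979800+0.961100+0.920400))/(1+7/160) = 4353/5000 ≈ 0.870600
step 5 [2.5y] zero: DF = P = 8353/10000 ≈ 0.835300
step 6 [3y] zero: DF = P = 4051/5000 ≈ 0.810200
step 7 [3.5y] swap r/2=665/20593: DF=(1 − 665/20593·(0.979800+0.961100+0.920400+0.870600+0.835300+0.810200))/(1+665/20593) = 1601/2000 ≈ 0.800500
step 8 [4y] swap r/2=2119/69660: DF=(1 − 2119/69660·(0.979800+0.961100+0.920400+0.870600+0.835300+0.810200+0.800500))/(1+2119/69660) = 7881/10000 ≈ 0.788100

1 1/2 4899/5000
2 1 9611/10000
3 3/2 2301/2500
4 2 4353/5000
5 5/2 8353/10000
6 3 4051/5000
7 7/2 1601/2000
8 4 7881/10000
f(2.5y,4y) = ((8353/10000)/(7881/10000) − 1)/(3/2) = 944/23643 ≈ 3.9927%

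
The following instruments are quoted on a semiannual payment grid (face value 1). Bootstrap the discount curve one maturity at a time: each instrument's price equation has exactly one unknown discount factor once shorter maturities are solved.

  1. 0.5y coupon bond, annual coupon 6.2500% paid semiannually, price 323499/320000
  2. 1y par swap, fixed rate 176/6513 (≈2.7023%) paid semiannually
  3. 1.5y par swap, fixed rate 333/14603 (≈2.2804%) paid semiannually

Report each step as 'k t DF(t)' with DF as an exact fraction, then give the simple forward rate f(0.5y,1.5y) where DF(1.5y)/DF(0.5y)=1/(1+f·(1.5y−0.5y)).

1 1/2 9803/10000
2 1 1217/1250
3 3/2 9667/10000
f(0.5y,1.5y) = ((9803/10000)/(9667/10000) − 1)/(1) = 136/9667 ≈ 1.4068%

step 1 [0.5y] bond c/2=1/32: DF=(323499/320000 − 1/32·(0))/(1+1/32) = 9803/10000 ≈ 0.980300
step 2 [1y] swap r/2=88/6513: DF=(1 − 88/6513·(0.980300))/(1+88/6513) = 1217/1250 ≈ 0.973600
step 3 [1.5y] swap r/2=333/29206: DF=(1 − 333/29206·(0.980300+0.973600))/(1+333/29206) = 9667/10000 ≈ 0.966700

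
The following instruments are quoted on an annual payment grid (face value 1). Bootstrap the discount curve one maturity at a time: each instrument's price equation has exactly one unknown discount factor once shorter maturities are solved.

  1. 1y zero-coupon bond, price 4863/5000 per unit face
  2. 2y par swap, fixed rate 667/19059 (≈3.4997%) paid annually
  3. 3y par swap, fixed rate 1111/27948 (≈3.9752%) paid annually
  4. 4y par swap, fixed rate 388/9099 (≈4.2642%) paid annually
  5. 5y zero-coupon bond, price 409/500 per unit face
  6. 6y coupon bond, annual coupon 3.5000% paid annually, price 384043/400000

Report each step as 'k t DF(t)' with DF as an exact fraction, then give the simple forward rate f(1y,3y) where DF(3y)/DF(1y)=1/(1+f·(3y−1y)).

step 1 [1y] zero: DF = P = 4863/5000 ≈ 0.972600
step 2 [2y] swap r/1=667/19059: DF=(1 − 667/19059·(0.972600))/(1+667/19059) = 9333/10000 ≈ 0.933300
step 3 [3y] swap r/1=1111/27948: DF=(1 − 1111/27948·(0.972600+0.933300))/(1+1111/27948) = 8889/10000 ≈ 0.888900
step 4 [4y] swap r/1=388/9099: DF=(1 − 388/9099·(0.972600+0.933300+0.888900))/(1+388/9099) = 528/625 ≈ 0.844800
step 5 [5y] zero: DF = P = 409/500 ≈ 0.818000
step 6 [6y] bond c/1=7/200: DF=(384043/400000 − 7/200·(0.972600+0.933300+0.888900+0.844800+0.818000))/(1+7/200) = 7769/10000 ≈ 0.776900

1 1 4863/5000
2 2 9333/10000
3 3 8889/10000
4 4 528/625
5 5 409/500
6 6 7769/10000
f(1y,3y) = ((4863/5000)/(8889/10000) − 1)/(2) = 279/5926 ≈ 4.7081%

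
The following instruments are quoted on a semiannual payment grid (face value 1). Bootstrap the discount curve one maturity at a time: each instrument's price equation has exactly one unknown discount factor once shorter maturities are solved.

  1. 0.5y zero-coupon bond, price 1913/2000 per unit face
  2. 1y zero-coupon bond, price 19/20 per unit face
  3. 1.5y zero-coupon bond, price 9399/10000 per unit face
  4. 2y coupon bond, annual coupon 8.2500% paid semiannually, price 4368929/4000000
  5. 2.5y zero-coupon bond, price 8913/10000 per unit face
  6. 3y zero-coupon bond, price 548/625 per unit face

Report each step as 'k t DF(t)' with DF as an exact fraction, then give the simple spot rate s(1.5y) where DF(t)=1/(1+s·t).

step 1 [0.5y] zero: DF = P = 1913/2000 ≈ 0.956500
step 2 [1y] zero: DF = P = 19/20 ≈ 0.950000
step 3 [1.5y] zero: DF = P = 9399/10000 ≈ 0.939900
step 4 [2y] bond c/2=33/800: DF=(4368929/4000000 − 33/800·(0.956500+0.950000+0.939900))/(1+33/800) = 4681/5000 ≈ 0.936200
step 5 [2.5y] zero: DF = P = 8913/10000 ≈ 0.891300
step 6 [3y] zero: DF = P = 548/625 ≈ 0.876800

1 1/2 1913/2000
2 1 19/20
3 3/2 9399/10000
4 2 4681/5000
5 5/2 8913/10000
6 3 548/625
s(1.5y) = (1/(9399/10000) − 1)/(3/2) = 1202/28197 ≈ 4.2629%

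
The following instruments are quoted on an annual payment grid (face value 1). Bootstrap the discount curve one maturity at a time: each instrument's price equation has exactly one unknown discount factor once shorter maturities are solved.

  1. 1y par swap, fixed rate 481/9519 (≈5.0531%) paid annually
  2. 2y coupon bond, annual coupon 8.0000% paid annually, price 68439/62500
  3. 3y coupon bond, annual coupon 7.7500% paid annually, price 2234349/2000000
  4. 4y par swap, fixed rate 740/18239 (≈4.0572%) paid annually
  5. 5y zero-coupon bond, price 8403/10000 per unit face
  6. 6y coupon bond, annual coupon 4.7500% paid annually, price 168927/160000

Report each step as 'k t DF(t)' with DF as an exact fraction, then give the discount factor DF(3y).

step 1 [1y] swap r/1=481/9519: DF=(1 − 481/9519·(0))/(1+481/9519) = 9519/10000 ≈ 0.951900
step 2 [2y] bond c/1=2/25: DF=(68439/62500 − 2/25·(0.951900))/(1+2/25) = 4717/5000 ≈ 0.943400
step 3 [3y] bond c/1=31/400: DF=(2234349/2000000 − 31/400·(0.951900+0.943400))/(1+31/400) = 1801/2000 ≈ 0.900500
step 4 [4y] swap r/1=740/18239: DF=(1 − 740/18239·(0.951900+0.943400+0.900500))/(1+740/18239) = 213/250 ≈ 0.852000
step 5 [5y] zero: DF = P = 8403/10000 ≈ 0.840300
step 6 [6y] bond c/1=19/400: DF=(168927/160000 − 19/400·(0.951900+0.943400+0.900500+0.852000+0.840300))/(1+19/400) = 2011/2500 ≈ 0.804400

1 1 9519/10000
2 2 4717/5000
3 3 1801/2000
4 4 213/250
5 5 8403/10000
6 6 2011/2500
DF(3y) = 1801/2000 ≈ 0.900500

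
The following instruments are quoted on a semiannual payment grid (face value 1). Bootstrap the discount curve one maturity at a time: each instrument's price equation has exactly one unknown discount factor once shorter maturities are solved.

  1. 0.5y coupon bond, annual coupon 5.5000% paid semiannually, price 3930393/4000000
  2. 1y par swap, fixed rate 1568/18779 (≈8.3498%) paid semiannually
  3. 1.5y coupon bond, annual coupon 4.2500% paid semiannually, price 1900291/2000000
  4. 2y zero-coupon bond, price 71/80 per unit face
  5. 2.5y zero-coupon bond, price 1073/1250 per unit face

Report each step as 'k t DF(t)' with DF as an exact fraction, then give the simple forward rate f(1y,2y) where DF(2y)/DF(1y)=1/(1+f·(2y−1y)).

1 1/2 9563/10000
2 1 576/625
3 3/2 8913/10000
4 2 71/80
5 5/2 1073/1250
f(1y,2y) = ((576/625)/(71/80) − 1)/(1) = 341/8875 ≈ 3.8423%

step 1 [0.5y] bond c/2=11/400: DF=(3930393/4000000 − 11/400·(0))/(1+11/400) = 9563/10000 ≈ 0.956300
step 2 [1y] swap r/2=784/18779: DF=(1 − 784/18779·(0.956300))/(1+784/18779) = 576/625 ≈ 0.921600
step 3 [1.5y] bond c/2=17/800: DF=(1900291/2000000 − 17/800·(0.956300+0.921600))/(1+17/800) = 8913/10000 ≈ 0.891300
step 4 [2y] zero: DF = P = 71/80 ≈ 0.887500
step 5 [2.5y] zero: DF = P = 1073/1250 ≈ 0.858400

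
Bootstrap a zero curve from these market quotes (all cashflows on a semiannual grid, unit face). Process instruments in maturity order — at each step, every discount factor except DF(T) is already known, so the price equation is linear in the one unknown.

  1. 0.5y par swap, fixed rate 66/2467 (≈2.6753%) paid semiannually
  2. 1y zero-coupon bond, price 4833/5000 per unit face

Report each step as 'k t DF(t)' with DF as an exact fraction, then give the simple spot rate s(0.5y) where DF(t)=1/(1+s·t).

step 1 [0.5y] swap r/2=33/2467: DF=(1 − 33/2467·(0))/(1+33/2467) = 2467/2500 ≈ 0.986800
step 2 [1y] zero: DF = P = 4833/5000 ≈ 0.966600

1 1/2 2467/2500
2 1 4833/5000
s(0.5y) = (1/(2467/2500) − 1)/(1/2) = 66/2467 ≈ 2.6753%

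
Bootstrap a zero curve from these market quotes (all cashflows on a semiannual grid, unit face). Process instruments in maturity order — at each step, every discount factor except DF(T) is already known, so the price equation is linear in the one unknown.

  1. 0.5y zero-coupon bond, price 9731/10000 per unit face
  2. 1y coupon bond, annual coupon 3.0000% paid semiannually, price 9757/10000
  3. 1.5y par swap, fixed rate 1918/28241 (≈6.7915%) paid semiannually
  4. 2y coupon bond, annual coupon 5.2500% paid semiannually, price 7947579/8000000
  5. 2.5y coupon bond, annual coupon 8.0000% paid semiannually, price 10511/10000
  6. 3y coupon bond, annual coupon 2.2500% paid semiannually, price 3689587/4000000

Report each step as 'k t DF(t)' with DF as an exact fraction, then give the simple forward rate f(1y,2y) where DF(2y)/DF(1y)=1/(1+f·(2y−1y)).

step 1 [0.5y] zero: DF = P = 9731/10000 ≈ 0.973100
step 2 [1y] bond c/2=3/200: DF=(9757/10000 − 3/200·(0.973100))/(1+3/200) = 9469/10000 ≈ 0.946900
step 3 [1.5y] swap r/2=959/28241: DF=(1 − 959/28241·(0.973100+0.946900))/(1+959/28241) = 9041/10000 ≈ 0.904100
step 4 [2y] bond c/2=21/800: DF=(7947579/8000000 − 21/800·(0.973100+0.946900+0.904100))/(1+21/800) = 4479/5000 ≈ 0.895800
step 5 [2.5y] bond c/2=1/25: DF=(10511/10000 − 1/25·(0.973100+0.946900+0.904100+0.895800))/(1+1/25) = 2169/2500 ≈ 0.867600
step 6 [3y] bond c/2=9/800: DF=(3689587/4000000 − 9/800·(0.973100+0.946900+0.904100+0.895800+0.867600))/(1+9/800) = 8611/10000 ≈ 0.861100

1 1/2 9731/10000
2 1 9469/10000
3 3/2 9041/10000
4 2 4479/5000
5 5/2 2169/2500
6 3 8611/10000
f(1y,2y) = ((9469/10000)/(4479/5000) − 1)/(1) = 511/8958 ≈ 5.7044%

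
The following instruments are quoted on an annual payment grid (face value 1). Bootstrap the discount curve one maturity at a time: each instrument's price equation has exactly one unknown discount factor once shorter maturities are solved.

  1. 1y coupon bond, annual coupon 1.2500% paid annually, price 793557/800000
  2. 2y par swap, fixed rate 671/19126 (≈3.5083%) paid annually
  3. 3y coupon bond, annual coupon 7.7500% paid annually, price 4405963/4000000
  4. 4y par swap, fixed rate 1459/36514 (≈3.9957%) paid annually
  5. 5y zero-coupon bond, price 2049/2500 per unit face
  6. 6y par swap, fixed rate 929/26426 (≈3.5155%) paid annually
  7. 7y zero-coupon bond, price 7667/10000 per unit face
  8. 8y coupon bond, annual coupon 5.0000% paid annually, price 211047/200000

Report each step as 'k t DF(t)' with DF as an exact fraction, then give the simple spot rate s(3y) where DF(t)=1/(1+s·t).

step 1 [1y] bond c/1=1/80: DF=(793557/800000 − 1/80·(0))/(1+1/80) = 9797/10000 ≈ 0.979700
step 2 [2y] swap r/1=671/19126: DF=(1 − 671/19126·(0.979700))/(1+671/19126) = 9329/10000 ≈ 0.932900
step 3 [3y] bond c/1=31/400: DF=(4405963/4000000 − 31/400·(0.979700+0.932900))/(1+31/400) = 8847/10000 ≈ 0.884700
step 4 [4y] swap r/1=1459/36514: DF=(1 − 1459/36514·(0.979700+0.932900+0.884700))/(1+1459/36514) = 8541/10000 ≈ 0.854100
step 5 [5y] zero: DF = P = 2049/2500 ≈ 0.819600
step 6 [6y] swap r/1=929/26426: DF=(1 − 929/26426·(0.979700+0.932900+0.884700+0.854100+0.819600))/(1+929/26426) = 4071/5000 ≈ 0.814200
step 7 [7y] zero: DF = P = 7667/10000 ≈ 0.766700
step 8 [8y] bond c/1=1/20: DF=(211047/200000 − 1/20·(0.979700+0.932900+0.884700+0.854100+0.819600+0.814200+0.766700))/(1+1/20) = 448/625 ≈ 0.716800

1 1 9797/10000
2 2 9329/10000
3 3 8847/10000
4 4 8541/10000
5 5 2049/2500
6 6 4071/5000
7 7 7667/10000
8 8 448/625
s(3y) = (1/(8847/10000) − 1)/(3) = 1153/26541 ≈ 4.3442%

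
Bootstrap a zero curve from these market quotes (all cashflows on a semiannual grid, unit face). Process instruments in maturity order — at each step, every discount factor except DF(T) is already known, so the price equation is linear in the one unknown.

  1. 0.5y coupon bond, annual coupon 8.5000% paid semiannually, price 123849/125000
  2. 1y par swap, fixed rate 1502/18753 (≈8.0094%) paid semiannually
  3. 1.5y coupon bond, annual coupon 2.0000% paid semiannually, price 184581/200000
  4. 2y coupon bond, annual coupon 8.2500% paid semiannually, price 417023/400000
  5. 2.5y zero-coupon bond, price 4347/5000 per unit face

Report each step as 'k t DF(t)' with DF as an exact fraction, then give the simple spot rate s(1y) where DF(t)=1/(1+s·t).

1 1/2 594/625
2 1 9249/10000
3 3/2 1119/1250
4 2 1783/2000
5 5/2 4347/5000
s(1y) = (1/(9249/10000) − 1)/(1) = 751/9249 ≈ 8.1198%

step 1 [0.5y] bond c/2=17/400: DF=(123849/125000 − 17/400·(0))/(1+17/400) = 594/625 ≈ 0.950400
step 2 [1y] swap r/2=751/18753: DF=(1 − 751/18753·(0.950400))/(1+751/18753) = 9249/10000 ≈ 0.924900
step 3 [1.5y] bond c/2=1/100: DF=(184581/200000 − 1/100·(0.950400+0.924900))/(1+1/100) = 1119/1250 ≈ 0.895200
step 4 [2y] bond c/2=33/800: DF=(417023/400000 − 33/800·(0.950400+0.924900+0.895200))/(1+33/800) = 1783/2000 ≈ 0.891500
step 5 [2.5y] zero: DF = P = 4347/5000 ≈ 0.869400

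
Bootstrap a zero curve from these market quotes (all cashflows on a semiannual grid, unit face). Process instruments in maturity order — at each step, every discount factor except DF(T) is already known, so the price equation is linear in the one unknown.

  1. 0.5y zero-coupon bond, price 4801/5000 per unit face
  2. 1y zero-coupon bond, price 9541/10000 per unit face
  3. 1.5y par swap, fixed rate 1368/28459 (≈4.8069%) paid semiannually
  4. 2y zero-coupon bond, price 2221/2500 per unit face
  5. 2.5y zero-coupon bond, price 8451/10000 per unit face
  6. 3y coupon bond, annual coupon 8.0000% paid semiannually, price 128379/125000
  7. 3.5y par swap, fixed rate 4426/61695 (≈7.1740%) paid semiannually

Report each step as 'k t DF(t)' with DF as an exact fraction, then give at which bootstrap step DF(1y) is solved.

step 1 [0.5y] zero: DF = P = 4801/5000 ≈ 0.960200
step 2 [1y] zero: DF = P = 9541/10000 ≈ 0.954100
step 3 [1.5y] swap r/2=684/28459: DF=(1 − 684/28459·(0.960200+0.954100))/(1+684/28459) = 2329/2500 ≈ 0.931600
step 4 [2y] zero: DF = P = 2221/2500 ≈ 0.888400
step 5 [2.5y] zero: DF = P = 8451/10000 ≈ 0.845100
step 6 [3y] bond c/2=1/25: DF=(128379/125000 − 1/25·(0.960200+0.954100+0.931600+0.888400+0.845100))/(1+1/25) = 4057/5000 ≈ 0.811400
step 7 [3.5y] swap r/2=2213/61695: DF=(1 − 2213/61695·(0.960200+0.954100+0.931600+0.888400+0.845100+0.811400))/(1+2213/61695) = 7787/10000 ≈ 0.778700

1 1/2 4801/5000
2 1 9541/10000
3 3/2 2329/2500
4 2 2221/2500
5 5/2 8451/10000
6 3 4057/5000
7 7/2 7787/10000
DF(1y) is solved at step 2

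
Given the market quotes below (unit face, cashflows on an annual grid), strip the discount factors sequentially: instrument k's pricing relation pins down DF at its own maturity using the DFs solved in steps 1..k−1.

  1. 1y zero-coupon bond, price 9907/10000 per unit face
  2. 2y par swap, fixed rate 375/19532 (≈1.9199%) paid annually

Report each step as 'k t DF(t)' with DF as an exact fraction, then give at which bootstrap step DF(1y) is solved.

1 1 9907/10000
2 2 77/80
DF(1y) is solved at step 1

step 1 [1y] zero: DF = P = 9907/10000 ≈ 0.990700
step 2 [2y] swap r/1=375/19532: DF=(1 − 375/19532·(0.990700))/(1+375/19532) = 77/80 ≈ 0.962500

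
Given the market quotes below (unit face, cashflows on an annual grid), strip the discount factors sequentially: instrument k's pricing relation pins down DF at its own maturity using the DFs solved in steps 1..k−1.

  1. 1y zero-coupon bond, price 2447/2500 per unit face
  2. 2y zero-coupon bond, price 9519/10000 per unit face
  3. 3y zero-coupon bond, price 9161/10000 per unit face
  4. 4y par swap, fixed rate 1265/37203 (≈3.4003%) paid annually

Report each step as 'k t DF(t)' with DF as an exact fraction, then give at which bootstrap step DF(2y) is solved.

1 1 2447/2500
2 2 9519/10000
3 3 9161/10000
4 4 1747/2000
DF(2y) is solved at step 2

step 1 [1y] zero: DF = P = 2447/2500 ≈ 0.978800
step 2 [2y] zero: DF = P = 9519/10000 ≈ 0.951900
step 3 [3y] zero: DF = P = 9161/10000 ≈ 0.916100
step 4 [4y] swap r/1=1265/37203: DF=(1 − 1265/37203·(0.978800+0.951900+0.916100))/(1+1265/37203) = 1747/2000 ≈ 0.873500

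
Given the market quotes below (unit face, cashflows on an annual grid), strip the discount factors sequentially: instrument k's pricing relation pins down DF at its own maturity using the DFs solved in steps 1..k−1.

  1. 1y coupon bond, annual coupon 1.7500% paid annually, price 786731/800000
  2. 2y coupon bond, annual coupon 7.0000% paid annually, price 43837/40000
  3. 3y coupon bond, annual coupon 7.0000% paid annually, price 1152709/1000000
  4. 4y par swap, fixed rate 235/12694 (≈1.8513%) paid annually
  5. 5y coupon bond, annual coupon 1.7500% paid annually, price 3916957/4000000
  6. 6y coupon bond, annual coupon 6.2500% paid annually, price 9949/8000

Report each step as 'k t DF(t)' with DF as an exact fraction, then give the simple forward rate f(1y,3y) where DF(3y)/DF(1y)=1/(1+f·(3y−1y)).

1 1 1933/2000
2 2 961/1000
3 3 1189/1250
4 4 1859/2000
5 5 8969/10000
6 6 8937/10000
f(1y,3y) = ((1933/2000)/(1189/1250) − 1)/(2) = 153/19024 ≈ 0.8042%

step 1 [1y] bond c/1=7/400: DF=(786731/800000 − 7/400·(0))/(1+7/400) = 1933/2000 ≈ 0.966500
step 2 [2y] bond c/1=7/100: DF=(43837/40000 − 7/100·(0.966500))/(1+7/100) = 961/1000 ≈ 0.961000
step 3 [3y] bond c/1=7/100: DF=(1152709/1000000 − 7/100·(0.966500+0.961000))/(1+7/100) = 1189/1250 ≈ 0.951200
step 4 [4y] swap r/1=235/12694: DF=(1 − 235/12694·(0.966500+0.961000+0.951200))/(1+235/12694) = 1859/2000 ≈ 0.929500
step 5 [5y] bond c/1=7/400: DF=(3916957/4000000 − 7/400·(0.966500+0.961000+0.951200+0.929500))/(1+7/400) = 8969/10000 ≈ 0.896900
step 6 [6y] bond c/1=1/16: DF=(9949/8000 − 1/16·(0.966500+0.961000+0.951200+0.929500+0.896900))/(1+1/16) = 8937/10000 ≈ 0.893700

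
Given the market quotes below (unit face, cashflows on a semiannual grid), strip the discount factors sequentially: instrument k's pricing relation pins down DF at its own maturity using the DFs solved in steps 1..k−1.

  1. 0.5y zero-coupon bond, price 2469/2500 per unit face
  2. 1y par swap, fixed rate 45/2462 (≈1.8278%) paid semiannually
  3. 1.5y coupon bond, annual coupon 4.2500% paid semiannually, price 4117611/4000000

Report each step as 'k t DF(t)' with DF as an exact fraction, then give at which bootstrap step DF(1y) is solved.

step 1 [0.5y] zero: DF = P = 2469/2500 ≈ 0.987600
step 2 [1y] swap r/2=45/4924: DF=(1 − 45/4924·(0.987600))/(1+45/4924) = 491/500 ≈ 0.982000
step 3 [1.5y] bond c/2=17/800: DF=(4117611/4000000 − 17/800·(0.987600+0.982000))/(1+17/800) = 967/1000 ≈ 0.967000

1 1/2 2469/2500
2 1 491/500
3 3/2 967/1000
DF(1y) is solved at step 2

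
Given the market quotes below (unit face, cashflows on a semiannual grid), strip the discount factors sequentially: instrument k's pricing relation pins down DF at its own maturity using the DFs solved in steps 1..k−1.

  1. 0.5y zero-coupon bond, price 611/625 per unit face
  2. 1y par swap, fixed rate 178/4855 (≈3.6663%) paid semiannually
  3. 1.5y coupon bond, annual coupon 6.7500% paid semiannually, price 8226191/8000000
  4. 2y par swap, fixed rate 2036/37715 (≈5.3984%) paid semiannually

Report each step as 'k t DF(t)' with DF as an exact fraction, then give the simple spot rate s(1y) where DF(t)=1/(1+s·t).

step 1 [0.5y] zero: DF = P = 611/625 ≈ 0.977600
step 2 [1y] swap r/2=89/4855: DF=(1 − 89/4855·(0.977600))/(1+89/4855) = 2411/2500 ≈ 0.964400
step 3 [1.5y] bond c/2=27/800: DF=(8226191/8000000 − 27/800·(0.977600+0.964400))/(1+27/800) = 9313/10000 ≈ 0.931300
step 4 [2y] swap r/2=1018/37715: DF=(1 − 1018/37715·(0.977600+0.964400+0.931300))/(1+1018/37715) = 4491/5000 ≈ 0.898200

1 1/2 611/625
2 1 2411/2500
3 3/2 9313/10000
4 2 4491/5000
s(1y) = (1/(2411/2500) − 1)/(1) = 89/2411 ≈ 3.6914%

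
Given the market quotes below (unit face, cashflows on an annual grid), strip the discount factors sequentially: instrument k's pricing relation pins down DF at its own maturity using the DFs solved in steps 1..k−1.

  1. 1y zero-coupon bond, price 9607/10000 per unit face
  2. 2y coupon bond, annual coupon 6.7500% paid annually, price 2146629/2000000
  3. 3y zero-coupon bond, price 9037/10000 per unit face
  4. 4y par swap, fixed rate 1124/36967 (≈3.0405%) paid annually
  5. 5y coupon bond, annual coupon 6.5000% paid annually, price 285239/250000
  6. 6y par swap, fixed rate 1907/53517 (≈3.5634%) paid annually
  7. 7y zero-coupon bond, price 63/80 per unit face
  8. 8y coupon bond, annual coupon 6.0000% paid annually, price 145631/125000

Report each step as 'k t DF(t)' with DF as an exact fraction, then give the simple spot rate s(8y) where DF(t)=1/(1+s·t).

1 1 9607/10000
2 2 9447/10000
3 3 9037/10000
4 4 2219/2500
5 5 8457/10000
6 6 8093/10000
7 7 63/80
8 8 1879/2500
s(8y) = (1/(1879/2500) − 1)/(8) = 621/15032 ≈ 4.1312%

step 1 [1y] zero: DF = P = 9607/10000 ≈ 0.960700
step 2 [2y] bond c/1=27/400: DF=(2146629/2000000 − 27/400·(0.960700))/(1+27/400) = 9447/10000 ≈ 0.944700
step 3 [3y] zero: DF = P = 9037/10000 ≈ 0.903700
step 4 [4y] swap r/1=1124/36967: DF=(1 − 1124/36967·(0.960700+0.944700+0.903700))/(1+1124/36967) = 2219/2500 ≈ 0.887600
step 5 [5y] bond c/1=13/200: DF=(285239/250000 − 13/200·(0.960700+0.944700+0.903700+0.887600))/(1+13/200) = 8457/10000 ≈ 0.845700
step 6 [6y] swap r/1=1907/53517: DF=(1 − 1907/53517·(0.960700+0.944700+0.903700+0.887600+0.845700))/(1+1907/53517) = 8093/10000 ≈ 0.809300
step 7 [7y] zero: DF = P = 63/80 ≈ 0.787500
step 8 [8y] bond c/1=3/50: DF=(145631/125000 − 3/50·(0.960700+0.944700+0.903700+0.887600+0.845700+0.809300+0.787500))/(1+3/50) = 1879/2500 ≈ 0.751600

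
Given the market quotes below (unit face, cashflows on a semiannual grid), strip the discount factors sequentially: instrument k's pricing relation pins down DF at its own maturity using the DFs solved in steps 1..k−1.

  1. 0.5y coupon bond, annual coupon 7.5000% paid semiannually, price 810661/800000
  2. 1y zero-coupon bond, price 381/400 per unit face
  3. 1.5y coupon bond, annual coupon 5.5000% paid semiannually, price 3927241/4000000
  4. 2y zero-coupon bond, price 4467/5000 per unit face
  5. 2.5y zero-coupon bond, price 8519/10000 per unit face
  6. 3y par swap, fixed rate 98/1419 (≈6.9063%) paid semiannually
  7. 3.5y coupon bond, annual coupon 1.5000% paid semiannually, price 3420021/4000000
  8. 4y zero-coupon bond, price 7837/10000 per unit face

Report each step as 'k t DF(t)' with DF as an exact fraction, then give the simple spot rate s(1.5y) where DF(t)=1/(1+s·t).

1 1/2 9767/10000
2 1 381/400
3 3/2 9039/10000
4 2 4467/5000
5 5/2 8519/10000
6 3 4069/5000
7 7/2 1617/2000
8 4 7837/10000
s(1.5y) = (1/(9039/10000) − 1)/(3/2) = 1922/27117 ≈ 7.0878%

step 1 [0.5y] bond c/2=3/80: DF=(810661/800000 − 3/80·(0))/(1+3/80) = 9767/10000 ≈ 0.976700
step 2 [1y] zero: DF = P = 381/400 ≈ 0.952500
step 3 [1.5y] bond c/2=11/400: DF=(3927241/4000000 − 11/400·(0.976700+0.952500))/(1+11/400) = 9039/10000 ≈ 0.903900
step 4 [2y] zero: DF = P = 4467/5000 ≈ 0.893400
step 5 [2.5y] zero: DF = P = 8519/10000 ≈ 0.851900
step 6 [3y] swap r/2=49/1419: DF=(1 − 49/1419·(0.976700+0.952500+0.903900+0.893400+0.851900))/(1+49/1419) = 4069/5000 ≈ 0.813800
step 7 [3.5y] bond c/2=3/400: DF=(3420021/4000000 − 3/400·(0.976700+0.952500+0.903900+0.893400+0.851900+0.813800))/(1+3/400) = 1617/2000 ≈ 0.808500
step 8 [4y] zero: DF = P = 7837/10000 ≈ 0.783700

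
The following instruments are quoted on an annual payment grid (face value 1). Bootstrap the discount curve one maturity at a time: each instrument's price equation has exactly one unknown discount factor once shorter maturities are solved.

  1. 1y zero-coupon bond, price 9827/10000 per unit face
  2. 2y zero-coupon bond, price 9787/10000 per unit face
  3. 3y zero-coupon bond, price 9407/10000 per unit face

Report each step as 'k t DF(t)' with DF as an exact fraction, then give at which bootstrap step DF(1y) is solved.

1 1 9827/10000
2 2 9787/10000
3 3 9407/10000
DF(1y) is solved at step 1

step 1 [1y] zero: DF = P = 9827/10000 ≈ 0.982700
step 2 [2y] zero: DF = P = 9787/10000 ≈ 0.978700
step 3 [3y] zero: DF = P = 9407/10000 ≈ 0.940700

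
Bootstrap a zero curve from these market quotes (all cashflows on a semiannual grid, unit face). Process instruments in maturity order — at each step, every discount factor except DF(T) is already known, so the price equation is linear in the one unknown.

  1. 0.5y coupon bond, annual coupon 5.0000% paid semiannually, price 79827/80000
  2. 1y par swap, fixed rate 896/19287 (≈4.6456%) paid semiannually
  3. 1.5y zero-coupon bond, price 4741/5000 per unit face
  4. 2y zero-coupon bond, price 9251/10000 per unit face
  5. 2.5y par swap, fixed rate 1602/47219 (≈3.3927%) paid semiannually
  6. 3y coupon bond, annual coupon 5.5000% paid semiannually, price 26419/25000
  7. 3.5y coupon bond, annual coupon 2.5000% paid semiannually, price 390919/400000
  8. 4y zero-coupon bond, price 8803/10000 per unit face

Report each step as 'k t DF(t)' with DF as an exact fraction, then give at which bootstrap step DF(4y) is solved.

1 1/2 1947/2000
2 1 597/625
3 3/2 4741/5000
4 2 9251/10000
5 5/2 9199/10000
6 3 9021/10000
7 7/2 4479/5000
8 4 8803/10000
DF(4y) is solved at step 8

step 1 [0.5y] bond c/2=1/40: DF=(79827/80000 − 1/40·(0))/(1+1/40) = 1947/2000 ≈ 0.973500
step 2 [1y] swap r/2=448/19287: DF=(1 − 448/19287·(0.973500))/(1+448/19287) = 597/625 ≈ 0.955200
step 3 [1.5y] zero: DF = P = 4741/5000 ≈ 0.948200
step 4 [2y] zero: DF = P = 9251/10000 ≈ 0.925100
step 5 [2.5y] swap r/2=801/47219: DF=(1 − 801/47219·(0.973500+0.955200+0.948200+0.925100))/(1+801/47219) = 9199/10000 ≈ 0.919900
step 6 [3y] bond c/2=11/400: DF=(26419/25000 − 11/400·(0.973500+0.955200+0.948200+0.925100+0.919900))/(1+11/400) = 9021/10000 ≈ 0.902100
step 7 [3.5y] bond c/2=1/80: DF=(390919/400000 − 1/80·(0.973500+0.955200+0.948200+0.925100+0.919900+0.902100))/(1+1/80) = 4479/5000 ≈ 0.895800
step 8 [4y] zero: DF = P = 8803/10000 ≈ 0.880300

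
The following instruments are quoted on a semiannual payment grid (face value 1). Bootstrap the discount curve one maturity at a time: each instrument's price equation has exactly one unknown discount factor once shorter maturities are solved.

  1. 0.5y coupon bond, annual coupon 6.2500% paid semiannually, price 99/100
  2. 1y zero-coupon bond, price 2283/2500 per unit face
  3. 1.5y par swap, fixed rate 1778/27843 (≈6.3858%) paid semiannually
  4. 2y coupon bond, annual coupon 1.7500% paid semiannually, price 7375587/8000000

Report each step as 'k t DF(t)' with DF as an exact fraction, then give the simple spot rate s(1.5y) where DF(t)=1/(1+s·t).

step 1 [0.5y] bond c/2=1/32: DF=(99/100 − 1/32·(0))/(1+1/32) = 24/25 ≈ 0.960000
step 2 [1y] zero: DF = P = 2283/2500 ≈ 0.913200
step 3 [1.5y] swap r/2=889/27843: DF=(1 − 889/27843·(0.960000+0.913200))/(1+889/27843) = 9111/10000 ≈ 0.911100
step 4 [2y] bond c/2=7/800: DF=(7375587/8000000 − 7/800·(0.960000+0.913200+0.911100))/(1+7/800) = 4449/5000 ≈ 0.889800

1 1/2 24/25
2 1 2283/2500
3 3/2 9111/10000
4 2 4449/5000
s(1.5y) = (1/(9111/10000) − 1)/(3/2) = 1778/27333 ≈ 6.5050%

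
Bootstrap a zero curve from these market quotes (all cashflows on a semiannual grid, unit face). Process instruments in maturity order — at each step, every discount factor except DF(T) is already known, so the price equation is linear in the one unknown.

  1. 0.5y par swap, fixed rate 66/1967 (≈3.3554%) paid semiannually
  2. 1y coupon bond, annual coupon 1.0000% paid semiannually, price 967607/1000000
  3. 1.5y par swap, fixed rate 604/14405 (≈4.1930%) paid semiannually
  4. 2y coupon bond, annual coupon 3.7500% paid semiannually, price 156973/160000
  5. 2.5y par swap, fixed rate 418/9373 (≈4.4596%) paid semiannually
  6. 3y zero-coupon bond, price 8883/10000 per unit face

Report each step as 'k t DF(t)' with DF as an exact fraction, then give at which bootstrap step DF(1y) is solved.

1 1/2 1967/2000
2 1 9579/10000
3 3/2 2349/2500
4 2 91/100
5 5/2 1791/2000
6 3 8883/10000
DF(1y) is solved at step 2

step 1 [0.5y] swap r/2=33/1967: DF=(1 − 33/1967·(0))/(1+33/1967) = 1967/2000 ≈ 0.983500
step 2 [1y] bond c/2=1/200: DF=(967607/1000000 − 1/200·(0.983500))/(1+1/200) = 9579/10000 ≈ 0.957900
step 3 [1.5y] swap r/2=302/14405: DF=(1 − 302/14405·(0.983500+0.957900))/(1+302/14405) = 2349/2500 ≈ 0.939600
step 4 [2y] bond c/2=3/160: DF=(156973/160000 − 3/160·(0.983500+0.957900+0.939600))/(1+3/160) = 91/100 ≈ 0.910000
step 5 [2.5y] swap r/2=209/9373: DF=(1 − 209/9373·(0.983500+0.957900+0.939600+0.910000))/(1+209/9373) = 1791/2000 ≈ 0.895500
step 6 [3y] zero: DF = P = 8883/10000 ≈ 0.888300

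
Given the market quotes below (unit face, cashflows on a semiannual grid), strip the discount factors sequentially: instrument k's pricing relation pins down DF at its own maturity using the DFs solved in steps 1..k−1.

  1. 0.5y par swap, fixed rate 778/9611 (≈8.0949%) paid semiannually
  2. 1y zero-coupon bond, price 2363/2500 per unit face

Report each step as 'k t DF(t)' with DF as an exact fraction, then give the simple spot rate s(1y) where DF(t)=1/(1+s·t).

1 1/2 9611/10000
2 1 2363/2500
s(1y) = (1/(2363/2500) − 1)/(1) = 137/2363 ≈ 5.7977%

step 1 [0.5y] swap r/2=389/9611: DF=(1 − 389/9611·(0))/(1+389/9611) = 9611/10000 ≈ 0.961100
step 2 [1y] zero: DF = P = 2363/2500 ≈ 0.945200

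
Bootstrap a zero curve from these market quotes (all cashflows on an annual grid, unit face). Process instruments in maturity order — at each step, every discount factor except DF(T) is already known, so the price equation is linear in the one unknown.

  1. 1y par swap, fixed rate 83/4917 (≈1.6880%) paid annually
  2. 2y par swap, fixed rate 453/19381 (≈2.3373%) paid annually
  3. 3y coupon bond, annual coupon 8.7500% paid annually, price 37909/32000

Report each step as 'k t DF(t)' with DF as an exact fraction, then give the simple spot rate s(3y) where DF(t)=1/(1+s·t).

step 1 [1y] swap r/1=83/4917: DF=(1 − 83/4917·(0))/(1+83/4917) = 4917/5000 ≈ 0.983400
step 2 [2y] swap r/1=453/19381: DF=(1 − 453/19381·(0.983400))/(1+453/19381) = 9547/10000 ≈ 0.954700
step 3 [3y] bond c/1=7/80: DF=(37909/32000 − 7/80·(0.983400+0.954700))/(1+7/80) = 4667/5000 ≈ 0.933400

1 1 4917/5000
2 2 9547/10000
3 3 4667/5000
s(3y) = (1/(4667/5000) − 1)/(3) = 111/4667 ≈ 2.3784%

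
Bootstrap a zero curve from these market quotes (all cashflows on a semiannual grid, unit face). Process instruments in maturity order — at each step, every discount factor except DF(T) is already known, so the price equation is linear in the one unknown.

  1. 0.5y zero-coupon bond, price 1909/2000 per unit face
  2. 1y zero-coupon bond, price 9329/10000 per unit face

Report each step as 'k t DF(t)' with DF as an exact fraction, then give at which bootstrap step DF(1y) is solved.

step 1 [0.5y] zero: DF = P = 1909/2000 ≈ 0.954500
step 2 [1y] zero: DF = P = 9329/10000 ≈ 0.932900

1 1/2 1909/2000
2 1 9329/10000
DF(1y) is solved at step 2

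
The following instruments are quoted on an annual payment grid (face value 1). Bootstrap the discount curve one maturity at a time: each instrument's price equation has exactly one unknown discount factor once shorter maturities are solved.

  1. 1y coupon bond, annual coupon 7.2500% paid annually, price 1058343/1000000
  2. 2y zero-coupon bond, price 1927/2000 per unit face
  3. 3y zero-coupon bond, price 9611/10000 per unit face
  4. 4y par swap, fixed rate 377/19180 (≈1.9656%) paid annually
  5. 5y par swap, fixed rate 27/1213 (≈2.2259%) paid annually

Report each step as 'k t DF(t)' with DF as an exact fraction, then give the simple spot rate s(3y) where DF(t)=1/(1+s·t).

step 1 [1y] bond c/1=29/400: DF=(1058343/1000000 − 29/400·(0))/(1+29/400) = 2467/2500 ≈ 0.986800
step 2 [2y] zero: DF = P = 1927/2000 ≈ 0.963500
step 3 [3y] zero: DF = P = 9611/10000 ≈ 0.961100
step 4 [4y] swap r/1=377/19180: DF=(1 − 377/19180·(0.986800+0.963500+0.961100))/(1+377/19180) = 4623/5000 ≈ 0.924600
step 5 [5y] swap r/1=27/1213: DF=(1 − 27/1213·(0.986800+0.963500+0.961100+0.924600))/(1+27/1213) = 8947/10000 ≈ 0.894700

1 1 2467/2500
2 2 1927/2000
3 3 9611/10000
4 4 4623/5000
5 5 8947/10000
s(3y) = (1/(9611/10000) − 1)/(3) = 389/28833 ≈ 1.3491%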